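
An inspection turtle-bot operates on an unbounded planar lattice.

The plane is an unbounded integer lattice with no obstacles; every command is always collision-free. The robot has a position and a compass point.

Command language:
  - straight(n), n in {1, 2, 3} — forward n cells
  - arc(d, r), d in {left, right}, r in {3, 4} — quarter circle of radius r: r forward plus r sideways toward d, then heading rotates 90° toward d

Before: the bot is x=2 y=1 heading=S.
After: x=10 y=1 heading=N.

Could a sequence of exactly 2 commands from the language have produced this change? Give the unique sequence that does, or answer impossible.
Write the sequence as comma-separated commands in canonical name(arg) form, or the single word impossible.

key: cell and facing (now N) both changed — the 2 commands mix motion and turning
t0: x=2 y=1 heading=S
1. arc(left, 4) → x=6 y=-3 heading=E
2. arc(left, 4) → x=10 y=1 heading=N
uniquely the one of 49 2-step routes that fits.

arc(left, 4), arc(left, 4)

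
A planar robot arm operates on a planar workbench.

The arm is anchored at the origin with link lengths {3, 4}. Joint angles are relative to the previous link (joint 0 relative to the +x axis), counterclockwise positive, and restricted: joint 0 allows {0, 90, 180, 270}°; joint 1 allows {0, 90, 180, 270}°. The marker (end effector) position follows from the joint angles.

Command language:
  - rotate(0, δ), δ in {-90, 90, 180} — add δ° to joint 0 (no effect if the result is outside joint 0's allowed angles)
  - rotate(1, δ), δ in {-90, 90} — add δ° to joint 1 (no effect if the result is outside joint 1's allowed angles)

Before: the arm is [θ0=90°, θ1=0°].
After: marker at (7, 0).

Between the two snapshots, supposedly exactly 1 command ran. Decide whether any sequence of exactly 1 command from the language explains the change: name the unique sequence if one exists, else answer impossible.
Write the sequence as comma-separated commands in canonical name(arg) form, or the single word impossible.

begin: [θ0=90°, θ1=0°]
[1] after rotate(0, -90): [θ0=0°, θ1=0°]
uniquely the one of 5 1-step routes that fits.

rotate(0, -90)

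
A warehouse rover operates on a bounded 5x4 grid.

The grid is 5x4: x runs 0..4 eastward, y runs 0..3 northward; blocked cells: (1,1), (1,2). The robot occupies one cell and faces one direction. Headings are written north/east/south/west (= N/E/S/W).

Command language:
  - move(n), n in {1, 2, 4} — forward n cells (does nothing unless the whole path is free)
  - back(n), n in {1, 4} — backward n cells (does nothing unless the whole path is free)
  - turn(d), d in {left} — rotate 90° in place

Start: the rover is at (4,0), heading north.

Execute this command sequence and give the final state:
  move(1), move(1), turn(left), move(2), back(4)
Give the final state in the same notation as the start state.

at (2,2), heading west

initial: at (4,0), heading north
step 1 (move(1)): at (4,1), heading north
step 2 (move(1)): at (4,2), heading north
step 3 (turn(left)): at (4,2), heading west
step 4 (move(2)): at (2,2), heading west
step 5 (back(4)): at (2,2), heading west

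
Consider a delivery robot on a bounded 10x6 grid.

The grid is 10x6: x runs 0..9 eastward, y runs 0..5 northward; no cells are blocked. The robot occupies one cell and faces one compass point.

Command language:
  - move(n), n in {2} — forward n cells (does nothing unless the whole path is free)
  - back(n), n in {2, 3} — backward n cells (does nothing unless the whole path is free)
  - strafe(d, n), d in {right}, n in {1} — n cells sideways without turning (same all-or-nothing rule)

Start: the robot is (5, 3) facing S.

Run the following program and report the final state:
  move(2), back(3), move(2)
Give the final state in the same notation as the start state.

(5, 2) facing S

initial: (5, 3) facing S
t=1 move(2) ⇒ (5, 1) facing S
t=2 back(3) ⇒ (5, 4) facing S
t=3 move(2) ⇒ (5, 2) facing S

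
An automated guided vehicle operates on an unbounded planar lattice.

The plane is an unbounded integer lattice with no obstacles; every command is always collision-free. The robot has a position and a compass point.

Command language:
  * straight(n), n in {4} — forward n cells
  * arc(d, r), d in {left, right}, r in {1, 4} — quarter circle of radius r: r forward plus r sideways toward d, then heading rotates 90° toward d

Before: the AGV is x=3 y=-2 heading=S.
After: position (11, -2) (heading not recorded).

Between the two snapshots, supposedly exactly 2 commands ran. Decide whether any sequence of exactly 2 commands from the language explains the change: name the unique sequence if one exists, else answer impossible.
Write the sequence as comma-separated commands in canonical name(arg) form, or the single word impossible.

arc(left, 4), arc(left, 4)

from: x=3 y=-2 heading=S
t=1 arc(left, 4) ⇒ x=7 y=-6 heading=E
t=2 arc(left, 4) ⇒ x=11 y=-2 heading=N
no rival 2-sequence matches.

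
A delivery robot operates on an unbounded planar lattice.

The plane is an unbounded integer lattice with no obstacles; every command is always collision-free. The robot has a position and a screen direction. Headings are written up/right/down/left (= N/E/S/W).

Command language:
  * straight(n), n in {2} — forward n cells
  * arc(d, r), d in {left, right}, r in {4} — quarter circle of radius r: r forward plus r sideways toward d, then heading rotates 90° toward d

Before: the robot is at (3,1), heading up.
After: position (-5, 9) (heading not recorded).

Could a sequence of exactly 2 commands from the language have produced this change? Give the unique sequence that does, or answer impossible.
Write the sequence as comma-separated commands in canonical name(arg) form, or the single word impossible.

arc(left, 4), arc(right, 4)

key: running arc(right, 4) before arc(left, 4) would end elsewhere — order is forced
start: at (3,1), heading up
step 1 (arc(left, 4)): at (-1,5), heading left
step 2 (arc(right, 4)): at (-5,9), heading up
uniquely the one of 9 2-step routes that fits.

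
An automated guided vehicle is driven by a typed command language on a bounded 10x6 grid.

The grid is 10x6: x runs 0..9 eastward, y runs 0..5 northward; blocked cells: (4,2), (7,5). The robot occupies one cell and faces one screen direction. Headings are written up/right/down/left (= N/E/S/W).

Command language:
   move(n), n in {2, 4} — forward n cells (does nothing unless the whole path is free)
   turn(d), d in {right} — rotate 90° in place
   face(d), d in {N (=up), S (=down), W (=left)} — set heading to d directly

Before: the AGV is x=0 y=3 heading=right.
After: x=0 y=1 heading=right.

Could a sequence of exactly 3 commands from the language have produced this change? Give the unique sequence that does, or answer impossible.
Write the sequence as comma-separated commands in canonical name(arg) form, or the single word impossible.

impossible

all 216 sequences checked — none match.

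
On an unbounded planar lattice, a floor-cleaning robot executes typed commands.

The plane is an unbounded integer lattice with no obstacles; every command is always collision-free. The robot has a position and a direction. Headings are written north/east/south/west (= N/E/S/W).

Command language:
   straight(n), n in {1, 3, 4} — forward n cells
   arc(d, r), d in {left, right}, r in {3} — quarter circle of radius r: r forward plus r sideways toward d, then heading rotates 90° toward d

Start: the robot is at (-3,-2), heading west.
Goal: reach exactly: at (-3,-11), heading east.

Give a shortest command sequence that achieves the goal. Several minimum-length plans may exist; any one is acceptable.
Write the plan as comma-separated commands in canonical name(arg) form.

start: at (-3,-2), heading west
step 1 (arc(left, 3)): at (-6,-5), heading south
step 2 (straight(3)): at (-6,-8), heading south
step 3 (arc(left, 3)): at (-3,-11), heading east
shorter routes all fall short; 3 is best.

arc(left, 3), straight(3), arc(left, 3)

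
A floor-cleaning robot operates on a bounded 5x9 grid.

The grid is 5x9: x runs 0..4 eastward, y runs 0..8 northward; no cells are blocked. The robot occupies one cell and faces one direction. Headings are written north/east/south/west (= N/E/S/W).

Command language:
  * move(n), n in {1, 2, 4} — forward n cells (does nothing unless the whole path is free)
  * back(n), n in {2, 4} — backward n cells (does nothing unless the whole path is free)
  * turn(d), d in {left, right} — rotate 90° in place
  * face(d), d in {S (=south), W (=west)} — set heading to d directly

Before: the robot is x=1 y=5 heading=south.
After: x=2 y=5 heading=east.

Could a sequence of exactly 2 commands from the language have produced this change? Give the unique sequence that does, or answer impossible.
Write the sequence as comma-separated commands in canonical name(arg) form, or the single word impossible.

turn(left), move(1)

key: cell and facing (now E) both changed — the 2 commands mix motion and turning
t0: x=1 y=5 heading=south
t=1 turn(left) ⇒ x=1 y=5 heading=east
t=2 move(1) ⇒ x=2 y=5 heading=east
uniquely the one of 81 2-step routes that fits.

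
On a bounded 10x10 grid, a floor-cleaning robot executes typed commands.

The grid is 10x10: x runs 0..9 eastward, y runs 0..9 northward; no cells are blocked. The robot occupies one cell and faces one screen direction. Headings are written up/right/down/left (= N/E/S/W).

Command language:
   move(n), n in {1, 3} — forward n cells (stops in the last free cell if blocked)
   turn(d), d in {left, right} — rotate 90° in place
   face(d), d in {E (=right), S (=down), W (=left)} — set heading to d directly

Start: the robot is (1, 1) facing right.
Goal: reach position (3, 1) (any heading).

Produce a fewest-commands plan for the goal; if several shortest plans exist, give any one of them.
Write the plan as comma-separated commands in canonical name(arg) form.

initial: (1, 1) facing right
[1] after move(1): (2, 1) facing right
[2] after move(1): (3, 1) facing right
no 1-step plan works, so 2 is optimal.

move(1), move(1)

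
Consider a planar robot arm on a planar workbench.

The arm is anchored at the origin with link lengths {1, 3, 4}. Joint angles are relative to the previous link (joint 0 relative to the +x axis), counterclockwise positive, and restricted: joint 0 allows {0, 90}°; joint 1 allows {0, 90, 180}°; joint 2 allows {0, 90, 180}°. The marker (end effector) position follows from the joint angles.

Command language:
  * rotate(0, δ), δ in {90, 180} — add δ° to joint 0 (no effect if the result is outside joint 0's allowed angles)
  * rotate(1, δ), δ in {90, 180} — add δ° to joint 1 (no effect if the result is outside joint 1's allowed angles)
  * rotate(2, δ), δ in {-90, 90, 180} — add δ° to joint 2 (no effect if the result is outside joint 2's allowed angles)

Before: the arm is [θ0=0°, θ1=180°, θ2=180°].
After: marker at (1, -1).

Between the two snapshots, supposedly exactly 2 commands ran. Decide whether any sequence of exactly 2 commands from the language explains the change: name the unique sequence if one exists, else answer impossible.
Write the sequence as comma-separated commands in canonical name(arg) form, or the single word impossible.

rotate(1, 180), rotate(1, 90)

key: running rotate(1, 90) before rotate(1, 180) would end elsewhere — order is forced
from: [θ0=0°, θ1=180°, θ2=180°]
[1] after rotate(1, 180): [θ0=0°, θ1=0°, θ2=180°]
[2] after rotate(1, 90): [θ0=0°, θ1=90°, θ2=180°]
uniquely the one of 49 2-step routes that fits.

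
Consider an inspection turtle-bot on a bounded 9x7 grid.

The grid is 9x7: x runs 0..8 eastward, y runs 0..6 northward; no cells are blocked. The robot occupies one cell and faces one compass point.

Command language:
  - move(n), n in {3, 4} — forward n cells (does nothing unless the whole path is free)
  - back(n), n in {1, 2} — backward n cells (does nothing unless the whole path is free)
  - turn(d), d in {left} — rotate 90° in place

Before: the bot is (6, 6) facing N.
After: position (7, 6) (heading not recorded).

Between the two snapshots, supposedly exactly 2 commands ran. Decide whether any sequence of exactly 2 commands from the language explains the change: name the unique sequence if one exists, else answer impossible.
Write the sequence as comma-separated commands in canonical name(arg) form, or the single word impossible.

key: order matters: swapping turn(left) and back(1) lands elsewhere
begin: (6, 6) facing N
t=1 turn(left) ⇒ (6, 6) facing W
t=2 back(1) ⇒ (7, 6) facing W
no other 2-command option fits: unique.

turn(left), back(1)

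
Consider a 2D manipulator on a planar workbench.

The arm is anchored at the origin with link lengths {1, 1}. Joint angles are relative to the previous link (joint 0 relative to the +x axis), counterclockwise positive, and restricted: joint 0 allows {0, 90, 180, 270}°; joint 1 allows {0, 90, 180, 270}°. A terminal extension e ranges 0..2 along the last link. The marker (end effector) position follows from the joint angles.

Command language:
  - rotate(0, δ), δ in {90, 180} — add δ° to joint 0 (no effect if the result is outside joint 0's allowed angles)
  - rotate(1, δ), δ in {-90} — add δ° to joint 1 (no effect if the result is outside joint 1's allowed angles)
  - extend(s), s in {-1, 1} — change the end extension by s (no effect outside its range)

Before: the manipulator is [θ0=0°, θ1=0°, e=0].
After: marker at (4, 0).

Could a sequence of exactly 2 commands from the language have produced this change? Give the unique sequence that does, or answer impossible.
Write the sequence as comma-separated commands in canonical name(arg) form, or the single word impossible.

extend(1), extend(1)

start: [θ0=0°, θ1=0°, e=0]
t=1 extend(1) ⇒ [θ0=0°, θ1=0°, e=1]
t=2 extend(1) ⇒ [θ0=0°, θ1=0°, e=2]
all 25 alternatives checked — unique.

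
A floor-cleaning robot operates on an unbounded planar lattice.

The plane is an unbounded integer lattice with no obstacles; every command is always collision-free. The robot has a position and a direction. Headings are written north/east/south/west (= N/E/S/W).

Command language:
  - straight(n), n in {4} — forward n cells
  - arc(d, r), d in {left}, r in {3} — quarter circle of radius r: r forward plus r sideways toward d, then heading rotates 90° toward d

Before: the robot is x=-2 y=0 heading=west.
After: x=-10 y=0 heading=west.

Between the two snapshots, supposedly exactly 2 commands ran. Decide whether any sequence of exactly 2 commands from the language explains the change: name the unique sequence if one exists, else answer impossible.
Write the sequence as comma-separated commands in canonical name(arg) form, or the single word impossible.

key: heading stays W — no command in the sequence turns
t0: x=-2 y=0 heading=west
[1] after straight(4): x=-6 y=0 heading=west
[2] after straight(4): x=-10 y=0 heading=west
all 4 alternatives checked — unique.

straight(4), straight(4)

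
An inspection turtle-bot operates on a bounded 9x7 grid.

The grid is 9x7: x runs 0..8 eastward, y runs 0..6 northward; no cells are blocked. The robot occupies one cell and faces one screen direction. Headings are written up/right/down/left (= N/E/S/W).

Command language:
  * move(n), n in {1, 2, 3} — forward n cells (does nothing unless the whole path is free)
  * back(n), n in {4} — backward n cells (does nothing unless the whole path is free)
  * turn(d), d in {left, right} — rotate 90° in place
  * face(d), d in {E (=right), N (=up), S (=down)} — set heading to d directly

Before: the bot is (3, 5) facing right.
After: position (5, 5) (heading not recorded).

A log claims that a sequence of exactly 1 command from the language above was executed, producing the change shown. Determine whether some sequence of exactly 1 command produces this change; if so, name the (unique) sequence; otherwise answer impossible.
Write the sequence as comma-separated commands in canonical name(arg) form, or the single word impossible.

from: (3, 5) facing right
[1] after move(2): (5, 5) facing right
uniquely the one of 9 1-step routes that fits.

move(2)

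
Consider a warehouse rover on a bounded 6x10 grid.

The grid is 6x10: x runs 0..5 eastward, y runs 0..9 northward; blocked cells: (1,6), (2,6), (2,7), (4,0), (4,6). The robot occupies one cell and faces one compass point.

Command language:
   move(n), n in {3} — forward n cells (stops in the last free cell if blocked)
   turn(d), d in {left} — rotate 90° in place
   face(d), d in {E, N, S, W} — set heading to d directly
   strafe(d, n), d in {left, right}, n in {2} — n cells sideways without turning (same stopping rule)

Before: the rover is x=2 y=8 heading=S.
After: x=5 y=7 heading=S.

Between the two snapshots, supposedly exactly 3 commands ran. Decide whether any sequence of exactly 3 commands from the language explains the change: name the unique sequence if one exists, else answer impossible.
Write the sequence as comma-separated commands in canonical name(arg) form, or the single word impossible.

key: move(3) is stopped early by the blocked cell at (4,6)
from: x=2 y=8 heading=S
[1] after strafe(left, 2): x=4 y=8 heading=S
[2] after move(3): x=4 y=7 heading=S
[3] after strafe(left, 2): x=5 y=7 heading=S
all 512 alternatives checked — unique.

strafe(left, 2), move(3), strafe(left, 2)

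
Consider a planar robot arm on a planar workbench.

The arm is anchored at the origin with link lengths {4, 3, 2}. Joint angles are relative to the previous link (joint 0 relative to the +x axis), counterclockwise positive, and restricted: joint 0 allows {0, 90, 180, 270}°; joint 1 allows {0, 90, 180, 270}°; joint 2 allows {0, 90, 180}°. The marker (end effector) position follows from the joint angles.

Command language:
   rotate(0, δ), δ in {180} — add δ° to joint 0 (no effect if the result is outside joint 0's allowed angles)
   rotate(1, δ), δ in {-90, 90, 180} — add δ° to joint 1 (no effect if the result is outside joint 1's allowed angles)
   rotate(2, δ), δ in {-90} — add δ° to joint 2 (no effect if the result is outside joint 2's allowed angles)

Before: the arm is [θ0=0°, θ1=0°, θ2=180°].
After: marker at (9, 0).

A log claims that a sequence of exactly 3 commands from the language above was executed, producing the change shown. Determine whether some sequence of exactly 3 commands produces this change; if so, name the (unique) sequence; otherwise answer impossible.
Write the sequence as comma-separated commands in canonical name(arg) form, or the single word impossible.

from: [θ0=0°, θ1=0°, θ2=180°]
step 1 (rotate(2, -90)): [θ0=0°, θ1=0°, θ2=90°]
step 2 (rotate(2, -90)): [θ0=0°, θ1=0°, θ2=0°]
step 3 (rotate(2, -90)): [θ0=0°, θ1=0°, θ2=0°]
no rival 3-sequence matches.

rotate(2, -90), rotate(2, -90), rotate(2, -90)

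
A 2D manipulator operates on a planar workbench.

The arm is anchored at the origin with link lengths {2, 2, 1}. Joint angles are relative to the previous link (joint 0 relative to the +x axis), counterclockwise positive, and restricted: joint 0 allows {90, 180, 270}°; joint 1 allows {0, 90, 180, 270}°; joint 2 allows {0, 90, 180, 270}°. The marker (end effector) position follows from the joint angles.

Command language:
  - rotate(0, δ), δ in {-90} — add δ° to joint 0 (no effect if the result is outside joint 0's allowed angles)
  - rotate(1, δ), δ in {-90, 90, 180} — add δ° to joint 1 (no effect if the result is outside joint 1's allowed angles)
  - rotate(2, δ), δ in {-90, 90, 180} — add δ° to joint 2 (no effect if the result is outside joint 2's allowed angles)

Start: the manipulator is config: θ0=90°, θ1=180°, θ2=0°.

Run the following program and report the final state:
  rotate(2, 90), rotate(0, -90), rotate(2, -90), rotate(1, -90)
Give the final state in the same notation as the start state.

initial: config: θ0=90°, θ1=180°, θ2=0°
[1] after rotate(2, 90): config: θ0=90°, θ1=180°, θ2=90°
[2] after rotate(0, -90): config: θ0=90°, θ1=180°, θ2=90°
[3] after rotate(2, -90): config: θ0=90°, θ1=180°, θ2=0°
[4] after rotate(1, -90): config: θ0=90°, θ1=90°, θ2=0°

config: θ0=90°, θ1=90°, θ2=0°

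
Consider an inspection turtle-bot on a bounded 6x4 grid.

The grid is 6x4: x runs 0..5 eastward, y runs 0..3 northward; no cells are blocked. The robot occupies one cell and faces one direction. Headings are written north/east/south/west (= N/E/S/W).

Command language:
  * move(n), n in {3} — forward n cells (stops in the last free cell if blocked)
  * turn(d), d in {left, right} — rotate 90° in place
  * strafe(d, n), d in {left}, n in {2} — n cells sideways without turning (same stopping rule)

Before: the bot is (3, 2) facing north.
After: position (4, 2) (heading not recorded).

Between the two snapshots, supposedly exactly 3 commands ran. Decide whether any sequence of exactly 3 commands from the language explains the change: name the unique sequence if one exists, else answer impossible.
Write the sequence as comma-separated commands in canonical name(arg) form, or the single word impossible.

key: running move(3) before strafe(left, 2) would end elsewhere — order is forced
t0: (3, 2) facing north
[1] after strafe(left, 2): (1, 2) facing north
[2] after turn(right): (1, 2) facing east
[3] after move(3): (4, 2) facing east
all 64 alternatives checked — unique.

strafe(left, 2), turn(right), move(3)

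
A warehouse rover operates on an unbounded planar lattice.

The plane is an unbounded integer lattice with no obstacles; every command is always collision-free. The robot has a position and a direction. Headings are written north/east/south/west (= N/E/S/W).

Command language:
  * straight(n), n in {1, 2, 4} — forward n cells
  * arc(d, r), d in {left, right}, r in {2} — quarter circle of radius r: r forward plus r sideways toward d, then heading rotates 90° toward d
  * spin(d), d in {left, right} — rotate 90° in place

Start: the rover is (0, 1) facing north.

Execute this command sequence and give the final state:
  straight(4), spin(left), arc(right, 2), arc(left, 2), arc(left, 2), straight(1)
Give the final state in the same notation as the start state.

(-6, 6) facing south

begin: (0, 1) facing north
1. straight(4) → (0, 5) facing north
2. spin(left) → (0, 5) facing west
3. arc(right, 2) → (-2, 7) facing north
4. arc(left, 2) → (-4, 9) facing west
5. arc(left, 2) → (-6, 7) facing south
6. straight(1) → (-6, 6) facing south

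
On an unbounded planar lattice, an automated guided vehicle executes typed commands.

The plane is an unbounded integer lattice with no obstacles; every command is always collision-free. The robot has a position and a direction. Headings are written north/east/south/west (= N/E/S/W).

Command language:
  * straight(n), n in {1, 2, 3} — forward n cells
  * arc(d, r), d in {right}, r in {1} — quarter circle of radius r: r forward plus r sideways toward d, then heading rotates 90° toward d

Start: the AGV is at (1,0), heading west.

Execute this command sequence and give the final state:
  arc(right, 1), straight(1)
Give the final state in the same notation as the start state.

begin: at (1,0), heading west
step 1 (arc(right, 1)): at (0,1), heading north
step 2 (straight(1)): at (0,2), heading north

at (0,2), heading north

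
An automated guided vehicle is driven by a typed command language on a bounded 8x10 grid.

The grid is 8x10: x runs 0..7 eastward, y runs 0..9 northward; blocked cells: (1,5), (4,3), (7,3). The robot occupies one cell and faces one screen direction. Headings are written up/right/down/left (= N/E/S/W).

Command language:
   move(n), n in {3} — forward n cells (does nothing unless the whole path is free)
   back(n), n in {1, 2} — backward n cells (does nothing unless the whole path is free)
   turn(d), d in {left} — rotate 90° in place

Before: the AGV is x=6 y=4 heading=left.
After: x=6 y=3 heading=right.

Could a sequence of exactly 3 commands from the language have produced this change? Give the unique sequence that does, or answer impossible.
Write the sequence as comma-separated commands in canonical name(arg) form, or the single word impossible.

checked all 3-command options: none fits.

impossible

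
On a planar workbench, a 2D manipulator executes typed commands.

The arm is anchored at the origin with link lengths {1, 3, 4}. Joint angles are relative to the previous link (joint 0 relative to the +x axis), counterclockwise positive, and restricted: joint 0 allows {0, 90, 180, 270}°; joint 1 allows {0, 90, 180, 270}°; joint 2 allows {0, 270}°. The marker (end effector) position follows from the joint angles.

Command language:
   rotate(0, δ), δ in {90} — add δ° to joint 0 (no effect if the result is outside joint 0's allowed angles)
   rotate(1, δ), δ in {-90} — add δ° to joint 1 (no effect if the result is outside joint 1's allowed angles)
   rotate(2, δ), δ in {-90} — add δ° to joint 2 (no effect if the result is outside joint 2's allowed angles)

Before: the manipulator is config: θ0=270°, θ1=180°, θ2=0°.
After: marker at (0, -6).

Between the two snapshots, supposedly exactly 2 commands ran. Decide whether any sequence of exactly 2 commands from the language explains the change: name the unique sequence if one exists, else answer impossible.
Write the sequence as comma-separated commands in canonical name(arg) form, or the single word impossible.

initial: config: θ0=270°, θ1=180°, θ2=0°
t=1 rotate(0, 90) ⇒ config: θ0=0°, θ1=180°, θ2=0°
t=2 rotate(0, 90) ⇒ config: θ0=90°, θ1=180°, θ2=0°
uniquely the one of 9 2-step routes that fits.

rotate(0, 90), rotate(0, 90)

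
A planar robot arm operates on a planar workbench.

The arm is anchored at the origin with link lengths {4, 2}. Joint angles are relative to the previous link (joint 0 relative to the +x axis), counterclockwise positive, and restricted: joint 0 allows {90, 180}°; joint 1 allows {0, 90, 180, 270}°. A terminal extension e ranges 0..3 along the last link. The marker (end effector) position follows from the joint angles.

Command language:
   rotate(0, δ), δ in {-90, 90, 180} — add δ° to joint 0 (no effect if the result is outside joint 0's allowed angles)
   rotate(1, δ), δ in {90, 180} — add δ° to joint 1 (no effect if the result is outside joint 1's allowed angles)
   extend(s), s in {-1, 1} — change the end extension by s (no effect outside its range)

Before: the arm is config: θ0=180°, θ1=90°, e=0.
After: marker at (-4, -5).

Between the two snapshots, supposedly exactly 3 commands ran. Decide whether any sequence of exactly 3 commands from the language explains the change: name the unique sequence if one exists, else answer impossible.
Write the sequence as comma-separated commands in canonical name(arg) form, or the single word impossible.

initial: config: θ0=180°, θ1=90°, e=0
1. extend(1) → config: θ0=180°, θ1=90°, e=1
2. extend(1) → config: θ0=180°, θ1=90°, e=2
3. extend(1) → config: θ0=180°, θ1=90°, e=3
no other 3-command option fits: unique.

extend(1), extend(1), extend(1)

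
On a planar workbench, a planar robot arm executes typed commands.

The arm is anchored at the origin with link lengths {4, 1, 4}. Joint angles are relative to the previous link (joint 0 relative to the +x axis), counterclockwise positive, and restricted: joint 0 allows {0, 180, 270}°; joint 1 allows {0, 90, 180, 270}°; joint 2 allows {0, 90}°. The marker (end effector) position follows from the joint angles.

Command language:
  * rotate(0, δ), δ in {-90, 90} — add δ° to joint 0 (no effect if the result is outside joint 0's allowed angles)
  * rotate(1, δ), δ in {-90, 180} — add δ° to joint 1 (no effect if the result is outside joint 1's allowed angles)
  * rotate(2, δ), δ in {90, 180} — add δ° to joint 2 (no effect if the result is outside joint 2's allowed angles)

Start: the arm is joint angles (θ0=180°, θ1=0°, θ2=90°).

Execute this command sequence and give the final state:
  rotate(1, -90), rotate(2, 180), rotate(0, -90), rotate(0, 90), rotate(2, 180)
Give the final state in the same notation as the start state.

joint angles (θ0=270°, θ1=270°, θ2=90°)

t0: joint angles (θ0=180°, θ1=0°, θ2=90°)
step 1 (rotate(1, -90)): joint angles (θ0=180°, θ1=270°, θ2=90°)
step 2 (rotate(2, 180)): joint angles (θ0=180°, θ1=270°, θ2=90°)
step 3 (rotate(0, -90)): joint angles (θ0=180°, θ1=270°, θ2=90°)
step 4 (rotate(0, 90)): joint angles (θ0=270°, θ1=270°, θ2=90°)
step 5 (rotate(2, 180)): joint angles (θ0=270°, θ1=270°, θ2=90°)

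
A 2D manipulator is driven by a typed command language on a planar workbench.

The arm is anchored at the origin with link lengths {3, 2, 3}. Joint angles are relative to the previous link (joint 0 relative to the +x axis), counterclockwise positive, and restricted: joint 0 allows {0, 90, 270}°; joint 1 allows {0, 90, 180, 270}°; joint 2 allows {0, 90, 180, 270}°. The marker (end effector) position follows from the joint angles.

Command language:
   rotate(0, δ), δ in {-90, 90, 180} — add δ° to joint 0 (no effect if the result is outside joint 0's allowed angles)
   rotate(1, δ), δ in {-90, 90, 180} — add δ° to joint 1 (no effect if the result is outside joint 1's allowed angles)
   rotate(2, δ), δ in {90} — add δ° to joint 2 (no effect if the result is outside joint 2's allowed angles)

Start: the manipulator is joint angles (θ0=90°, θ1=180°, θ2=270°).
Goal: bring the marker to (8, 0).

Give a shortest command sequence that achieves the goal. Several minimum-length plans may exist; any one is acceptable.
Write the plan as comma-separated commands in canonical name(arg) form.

begin: joint angles (θ0=90°, θ1=180°, θ2=270°)
[1] after rotate(2, 90): joint angles (θ0=90°, θ1=180°, θ2=0°)
[2] after rotate(0, -90): joint angles (θ0=0°, θ1=180°, θ2=0°)
[3] after rotate(1, 180): joint angles (θ0=0°, θ1=0°, θ2=0°)
minimal: 3 command(s), checked below 3.

rotate(2, 90), rotate(0, -90), rotate(1, 180)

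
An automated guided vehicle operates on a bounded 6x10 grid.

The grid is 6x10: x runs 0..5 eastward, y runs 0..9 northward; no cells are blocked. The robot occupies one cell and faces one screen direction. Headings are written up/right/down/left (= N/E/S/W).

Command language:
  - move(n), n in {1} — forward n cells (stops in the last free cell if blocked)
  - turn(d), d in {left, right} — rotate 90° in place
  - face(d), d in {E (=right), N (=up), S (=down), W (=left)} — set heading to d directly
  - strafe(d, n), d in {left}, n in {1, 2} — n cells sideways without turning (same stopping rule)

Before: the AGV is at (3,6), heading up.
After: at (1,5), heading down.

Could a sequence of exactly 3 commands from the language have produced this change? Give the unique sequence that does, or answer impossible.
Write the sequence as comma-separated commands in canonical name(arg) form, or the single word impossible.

key: order matters: swapping strafe(left, 2) and move(1) lands elsewhere
t0: at (3,6), heading up
step 1 (strafe(left, 2)): at (1,6), heading up
step 2 (face(S)): at (1,6), heading down
step 3 (move(1)): at (1,5), heading down
all 729 alternatives checked — unique.

strafe(left, 2), face(S), move(1)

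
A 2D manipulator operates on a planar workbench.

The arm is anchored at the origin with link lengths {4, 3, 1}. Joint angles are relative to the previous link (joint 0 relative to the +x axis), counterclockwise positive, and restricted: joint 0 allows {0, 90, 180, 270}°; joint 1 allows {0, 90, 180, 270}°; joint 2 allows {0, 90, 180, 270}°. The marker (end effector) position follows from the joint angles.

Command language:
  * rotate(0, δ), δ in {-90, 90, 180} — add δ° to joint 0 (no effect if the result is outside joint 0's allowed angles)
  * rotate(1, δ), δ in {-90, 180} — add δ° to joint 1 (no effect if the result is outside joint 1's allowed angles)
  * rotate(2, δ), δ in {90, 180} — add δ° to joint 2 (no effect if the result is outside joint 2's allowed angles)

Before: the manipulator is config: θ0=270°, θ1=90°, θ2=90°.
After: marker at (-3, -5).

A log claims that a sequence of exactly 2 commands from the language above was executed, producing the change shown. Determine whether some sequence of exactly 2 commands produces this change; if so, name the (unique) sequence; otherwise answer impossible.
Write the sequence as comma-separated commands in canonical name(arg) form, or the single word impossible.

rotate(1, -90), rotate(1, -90)

start: config: θ0=270°, θ1=90°, θ2=90°
t=1 rotate(1, -90) ⇒ config: θ0=270°, θ1=0°, θ2=90°
t=2 rotate(1, -90) ⇒ config: θ0=270°, θ1=270°, θ2=90°
no other 2-command option fits: unique.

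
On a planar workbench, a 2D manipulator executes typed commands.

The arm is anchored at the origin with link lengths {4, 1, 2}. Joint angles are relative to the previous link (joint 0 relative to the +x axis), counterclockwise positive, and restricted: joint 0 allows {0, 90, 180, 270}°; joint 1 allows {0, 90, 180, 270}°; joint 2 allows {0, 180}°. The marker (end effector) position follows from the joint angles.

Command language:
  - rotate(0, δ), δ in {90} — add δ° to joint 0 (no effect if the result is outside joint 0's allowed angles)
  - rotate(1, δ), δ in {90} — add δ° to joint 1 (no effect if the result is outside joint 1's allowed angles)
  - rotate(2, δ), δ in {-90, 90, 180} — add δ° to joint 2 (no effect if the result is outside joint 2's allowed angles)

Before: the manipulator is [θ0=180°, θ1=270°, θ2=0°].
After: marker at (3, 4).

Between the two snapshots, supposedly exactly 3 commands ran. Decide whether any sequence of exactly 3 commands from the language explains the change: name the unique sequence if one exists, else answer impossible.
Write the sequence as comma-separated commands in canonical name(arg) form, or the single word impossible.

begin: [θ0=180°, θ1=270°, θ2=0°]
1. rotate(0, 90) → [θ0=270°, θ1=270°, θ2=0°]
2. rotate(0, 90) → [θ0=0°, θ1=270°, θ2=0°]
3. rotate(0, 90) → [θ0=90°, θ1=270°, θ2=0°]
no other 3-command option fits: unique.

rotate(0, 90), rotate(0, 90), rotate(0, 90)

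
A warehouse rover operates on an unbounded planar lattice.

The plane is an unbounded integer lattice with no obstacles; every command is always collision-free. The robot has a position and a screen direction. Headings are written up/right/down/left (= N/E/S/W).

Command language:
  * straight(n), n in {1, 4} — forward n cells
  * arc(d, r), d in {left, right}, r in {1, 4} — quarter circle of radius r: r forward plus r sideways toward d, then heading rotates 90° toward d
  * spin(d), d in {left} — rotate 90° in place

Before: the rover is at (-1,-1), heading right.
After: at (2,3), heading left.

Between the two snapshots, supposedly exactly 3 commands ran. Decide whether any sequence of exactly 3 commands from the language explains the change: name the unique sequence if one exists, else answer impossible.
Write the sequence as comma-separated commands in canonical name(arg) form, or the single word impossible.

key: order matters: swapping arc(left, 4) and straight(1) lands elsewhere
initial: at (-1,-1), heading right
1. arc(left, 4) → at (3,3), heading up
2. spin(left) → at (3,3), heading left
3. straight(1) → at (2,3), heading left
all 343 alternatives checked — unique.

arc(left, 4), spin(left), straight(1)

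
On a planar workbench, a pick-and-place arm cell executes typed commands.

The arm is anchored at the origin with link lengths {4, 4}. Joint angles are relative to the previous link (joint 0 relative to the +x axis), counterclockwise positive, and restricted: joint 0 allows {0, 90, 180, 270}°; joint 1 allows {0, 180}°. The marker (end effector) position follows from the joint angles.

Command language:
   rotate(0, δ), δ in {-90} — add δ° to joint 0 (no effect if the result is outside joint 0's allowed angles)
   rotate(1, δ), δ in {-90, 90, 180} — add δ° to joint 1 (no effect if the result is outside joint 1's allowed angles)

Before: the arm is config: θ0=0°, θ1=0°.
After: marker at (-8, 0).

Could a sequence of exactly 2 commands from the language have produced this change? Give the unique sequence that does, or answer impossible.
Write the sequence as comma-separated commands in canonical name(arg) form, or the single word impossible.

rotate(0, -90), rotate(0, -90)

start: config: θ0=0°, θ1=0°
t=1 rotate(0, -90) ⇒ config: θ0=270°, θ1=0°
t=2 rotate(0, -90) ⇒ config: θ0=180°, θ1=0°
no other 2-command option fits: unique.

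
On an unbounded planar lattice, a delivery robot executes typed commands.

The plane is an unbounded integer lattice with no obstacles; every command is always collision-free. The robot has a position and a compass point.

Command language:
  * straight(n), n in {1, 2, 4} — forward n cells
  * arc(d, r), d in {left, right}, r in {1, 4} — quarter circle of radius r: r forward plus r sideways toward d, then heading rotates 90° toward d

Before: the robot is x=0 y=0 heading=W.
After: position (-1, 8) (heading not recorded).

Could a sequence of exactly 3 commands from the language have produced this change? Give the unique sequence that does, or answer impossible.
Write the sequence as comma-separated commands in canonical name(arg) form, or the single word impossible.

key: running arc(right, 4) before straight(1) would end elsewhere — order is forced
initial: x=0 y=0 heading=W
[1] after straight(1): x=-1 y=0 heading=W
[2] after arc(right, 4): x=-5 y=4 heading=N
[3] after arc(right, 4): x=-1 y=8 heading=E
all 343 alternatives checked — unique.

straight(1), arc(right, 4), arc(right, 4)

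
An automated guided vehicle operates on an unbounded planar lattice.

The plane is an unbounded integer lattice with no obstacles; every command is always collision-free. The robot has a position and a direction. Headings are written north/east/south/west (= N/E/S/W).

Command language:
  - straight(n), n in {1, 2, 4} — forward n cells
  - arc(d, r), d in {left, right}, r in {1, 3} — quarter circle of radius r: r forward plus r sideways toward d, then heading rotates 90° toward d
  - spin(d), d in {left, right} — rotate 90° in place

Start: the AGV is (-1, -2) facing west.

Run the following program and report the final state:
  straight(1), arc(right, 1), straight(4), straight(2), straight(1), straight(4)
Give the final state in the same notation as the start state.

initial: (-1, -2) facing west
step 1 (straight(1)): (-2, -2) facing west
step 2 (arc(right, 1)): (-3, -1) facing north
step 3 (straight(4)): (-3, 3) facing north
step 4 (straight(2)): (-3, 5) facing north
step 5 (straight(1)): (-3, 6) facing north
step 6 (straight(4)): (-3, 10) facing north

(-3, 10) facing north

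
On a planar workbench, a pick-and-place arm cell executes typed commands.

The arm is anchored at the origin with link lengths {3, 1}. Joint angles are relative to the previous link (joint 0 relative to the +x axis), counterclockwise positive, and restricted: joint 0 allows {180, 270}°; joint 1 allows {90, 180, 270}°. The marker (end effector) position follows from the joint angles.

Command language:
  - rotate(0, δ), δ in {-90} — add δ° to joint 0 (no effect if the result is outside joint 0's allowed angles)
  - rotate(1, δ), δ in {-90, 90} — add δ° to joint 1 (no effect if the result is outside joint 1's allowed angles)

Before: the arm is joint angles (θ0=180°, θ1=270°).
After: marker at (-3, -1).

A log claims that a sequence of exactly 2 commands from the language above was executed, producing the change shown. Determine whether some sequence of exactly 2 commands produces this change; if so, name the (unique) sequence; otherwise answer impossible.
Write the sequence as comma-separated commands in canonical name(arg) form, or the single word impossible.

rotate(1, -90), rotate(1, -90)

initial: joint angles (θ0=180°, θ1=270°)
[1] after rotate(1, -90): joint angles (θ0=180°, θ1=180°)
[2] after rotate(1, -90): joint angles (θ0=180°, θ1=90°)
no rival 2-sequence matches.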